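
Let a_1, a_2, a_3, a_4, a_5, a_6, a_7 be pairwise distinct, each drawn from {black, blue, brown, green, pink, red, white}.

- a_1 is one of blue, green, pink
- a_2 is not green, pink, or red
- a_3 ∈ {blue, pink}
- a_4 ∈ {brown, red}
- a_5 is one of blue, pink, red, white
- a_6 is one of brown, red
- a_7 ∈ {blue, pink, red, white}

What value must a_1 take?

The 7 variables together cover exactly {black, blue, brown, green, pink, red, white} — 7 values for 7 variables — and black appears only in a_2's list, so a_2 = black.
Among the 6 still-open variables, green fits only a_1 (and all 6 values in {blue, brown, green, pink, red, white} must be used), so a_1 = green.

green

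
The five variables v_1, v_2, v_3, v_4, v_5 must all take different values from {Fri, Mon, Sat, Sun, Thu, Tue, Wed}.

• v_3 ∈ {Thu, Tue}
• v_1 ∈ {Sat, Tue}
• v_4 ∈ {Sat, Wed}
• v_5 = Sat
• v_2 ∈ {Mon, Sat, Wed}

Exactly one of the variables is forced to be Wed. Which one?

v_5 must be Sat (only option left). So v_1, v_2, v_4 can't be Sat.
So Wed goes to v_4.

v_4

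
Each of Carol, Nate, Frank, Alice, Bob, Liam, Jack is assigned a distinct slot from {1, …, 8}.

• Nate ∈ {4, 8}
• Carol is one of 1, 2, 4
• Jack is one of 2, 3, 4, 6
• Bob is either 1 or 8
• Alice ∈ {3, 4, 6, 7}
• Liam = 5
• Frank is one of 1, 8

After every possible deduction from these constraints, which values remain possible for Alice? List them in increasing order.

Liam has just one choice, so Liam = 5.
Frank and Bob between them cover only {1, 8} — a naked pair. Remove those values from Carol, Nate.
Nate has just one choice, so Nate = 4. Strike 4 from Carol, Alice, Jack.
Carol's domain is down to {2}, so Carol = 2. Eliminate 2 elsewhere: Jack.
No further eliminations apply; Alice can still be any of 3, 6, 7.

3, 6, 7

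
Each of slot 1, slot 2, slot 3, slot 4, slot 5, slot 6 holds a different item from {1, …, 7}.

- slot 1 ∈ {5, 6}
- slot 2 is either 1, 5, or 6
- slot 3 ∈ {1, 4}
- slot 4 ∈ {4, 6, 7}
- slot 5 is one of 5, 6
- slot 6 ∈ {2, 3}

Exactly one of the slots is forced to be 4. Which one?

slot 1 and slot 5 between them cover only {5, 6} — a naked pair. Remove those values from slot 2, slot 4.
That leaves slot 2 = 1. Eliminate 1 elsewhere: slot 3.
So 4 goes to slot 3.

slot 3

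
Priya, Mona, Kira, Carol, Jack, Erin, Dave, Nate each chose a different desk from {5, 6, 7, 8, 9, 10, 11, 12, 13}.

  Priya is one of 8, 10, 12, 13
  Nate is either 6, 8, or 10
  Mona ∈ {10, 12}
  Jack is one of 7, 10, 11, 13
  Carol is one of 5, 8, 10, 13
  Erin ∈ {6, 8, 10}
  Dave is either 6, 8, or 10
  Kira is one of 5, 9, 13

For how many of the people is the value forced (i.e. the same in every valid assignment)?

Erin, Dave, Nate between them cover only {6, 8, 10} — a naked triple. Remove those values from Priya, Mona, Carol, Jack.
That leaves Mona = 12. Remove 12 from Priya.
Priya has just one choice, so Priya = 13. Eliminate 13 elsewhere: Kira, Carol, Jack.
That leaves Carol = 5. Eliminate 5 elsewhere: Kira.
Kira's domain is down to {9}, so Kira = 9.
Determined: Priya=13, Mona=12, Kira=9, Carol=5. The other people each still have more than one consistent value. That makes 4.

4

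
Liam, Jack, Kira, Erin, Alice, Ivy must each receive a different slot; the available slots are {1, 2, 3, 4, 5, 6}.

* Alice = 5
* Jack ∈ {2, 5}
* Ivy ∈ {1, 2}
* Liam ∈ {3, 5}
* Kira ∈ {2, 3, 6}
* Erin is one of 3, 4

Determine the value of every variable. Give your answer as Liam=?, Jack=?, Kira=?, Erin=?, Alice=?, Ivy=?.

Liam=3, Jack=2, Kira=6, Erin=4, Alice=5, Ivy=1

Alice has just one choice, so Alice = 5. Eliminate 5 elsewhere: Liam, Jack.
That leaves Liam = 3. Remove 3 from Kira, Erin.
Jack has just one choice, so Jack = 2. Strike 2 from Kira, Ivy.
Kira's domain is down to {6}, so Kira = 6.
Erin's domain is down to {4}, so Erin = 4.
Ivy's domain is down to {1}, so Ivy = 1.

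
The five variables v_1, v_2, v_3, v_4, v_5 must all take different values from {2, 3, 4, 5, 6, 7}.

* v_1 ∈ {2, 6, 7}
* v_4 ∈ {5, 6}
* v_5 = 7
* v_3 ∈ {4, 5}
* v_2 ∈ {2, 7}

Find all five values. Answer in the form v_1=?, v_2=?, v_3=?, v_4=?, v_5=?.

v_1=6, v_2=2, v_3=4, v_4=5, v_5=7

v_5 has just one choice, so v_5 = 7. Strike 7 from v_1, v_2.
v_2 has just one choice, so v_2 = 2. Strike 2 from v_1.
v_1's domain is down to {6}, so v_1 = 6. Strike 6 from v_4.
v_4 has just one choice, so v_4 = 5. So v_3 can't be 5.
v_3's domain is down to {4}, so v_3 = 4.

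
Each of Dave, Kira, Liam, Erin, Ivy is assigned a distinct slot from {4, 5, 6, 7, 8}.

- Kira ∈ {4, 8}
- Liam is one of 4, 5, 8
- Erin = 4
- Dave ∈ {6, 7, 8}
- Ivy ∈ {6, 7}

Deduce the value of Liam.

5

Erin has just one choice, so Erin = 4. So Kira, Liam can't be 4.
That leaves Kira = 8. Eliminate 8 elsewhere: Dave, Liam.
So Liam = 5.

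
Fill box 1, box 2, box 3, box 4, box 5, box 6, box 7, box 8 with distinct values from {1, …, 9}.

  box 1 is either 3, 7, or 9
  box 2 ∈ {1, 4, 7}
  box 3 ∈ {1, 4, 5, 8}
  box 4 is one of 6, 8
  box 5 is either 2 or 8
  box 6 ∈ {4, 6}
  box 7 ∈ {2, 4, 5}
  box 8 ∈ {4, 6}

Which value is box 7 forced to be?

box 6 and box 8 share exactly the 2 values {4, 6}; by pigeonhole those values go to them, so strike 4, 6 from box 2, box 3, box 4, box 7.
box 4 must be 8 (only option left). Eliminate 8 elsewhere: box 3, box 5.
box 5 must be 2 (only option left). Eliminate 2 elsewhere: box 7.
So box 7 = 5.

5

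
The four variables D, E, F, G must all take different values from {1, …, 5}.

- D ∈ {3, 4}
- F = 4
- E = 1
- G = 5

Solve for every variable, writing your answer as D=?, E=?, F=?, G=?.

D=3, E=1, F=4, G=5

E has just one choice, so E = 1.
F must be 4 (only option left). Remove 4 from D.
G's domain is down to {5}, so G = 5.
That leaves D = 3.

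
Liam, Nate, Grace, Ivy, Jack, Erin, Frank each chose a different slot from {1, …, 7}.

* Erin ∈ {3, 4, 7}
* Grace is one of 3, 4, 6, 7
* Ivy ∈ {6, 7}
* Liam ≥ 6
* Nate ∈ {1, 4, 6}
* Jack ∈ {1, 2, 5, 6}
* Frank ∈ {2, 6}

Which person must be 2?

The 7 variables together cover exactly {1, 2, 3, 4, 5, 6, 7} — 7 values for 7 variables — and 5 appears only in Jack's list, so Jack = 5.
The 6 still-open variables together cover exactly {1, 2, 3, 4, 6, 7} — 6 values for 6 variables — and 1 appears only in Nate's list, so Nate = 1.
Among the 5 still-open variables, 2 fits only Frank (and all 5 values in {2, 3, 4, 6, 7} must be used), so Frank = 2.

Frank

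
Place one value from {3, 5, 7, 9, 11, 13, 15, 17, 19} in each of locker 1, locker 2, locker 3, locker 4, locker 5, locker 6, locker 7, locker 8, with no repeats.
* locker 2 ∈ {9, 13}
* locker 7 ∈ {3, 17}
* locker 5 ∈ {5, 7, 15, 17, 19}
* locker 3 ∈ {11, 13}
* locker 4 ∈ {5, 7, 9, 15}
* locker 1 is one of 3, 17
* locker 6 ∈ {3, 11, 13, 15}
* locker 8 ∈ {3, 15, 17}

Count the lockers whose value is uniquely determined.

locker 1 and locker 7 between them cover only {3, 17} — a naked pair. Remove those values from locker 5, locker 6, locker 8.
locker 8 must be 15 (only option left). Strike 15 from locker 4, locker 5, locker 6.
locker 3 and locker 6 between them cover only {11, 13} — a naked pair. Remove those values from locker 2.
locker 2's domain is down to {9}, so locker 2 = 9. So locker 4 can't be 9.
Determined: locker 2=9, locker 8=15. The other lockers each still have more than one consistent value. That makes 2.

2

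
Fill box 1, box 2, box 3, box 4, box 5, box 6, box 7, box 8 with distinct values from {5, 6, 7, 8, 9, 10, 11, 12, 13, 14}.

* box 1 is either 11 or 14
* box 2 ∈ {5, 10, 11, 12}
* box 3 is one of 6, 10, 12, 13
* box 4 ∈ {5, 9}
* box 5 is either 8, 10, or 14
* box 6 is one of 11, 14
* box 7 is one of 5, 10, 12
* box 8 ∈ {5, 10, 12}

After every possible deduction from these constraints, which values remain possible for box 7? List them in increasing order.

5, 10, 12

box 1 and box 6 share exactly the 2 values {11, 14}; by pigeonhole those values go to them, so strike 11, 14 from box 2, box 5.
box 2, box 7, box 8 between them cover only {5, 10, 12} — a naked triple. Remove those values from box 3, box 4, box 5.
box 4 must be 9 (only option left).
box 5's domain is down to {8}, so box 5 = 8.
No further eliminations apply; box 7 can still be any of 5, 10, 12.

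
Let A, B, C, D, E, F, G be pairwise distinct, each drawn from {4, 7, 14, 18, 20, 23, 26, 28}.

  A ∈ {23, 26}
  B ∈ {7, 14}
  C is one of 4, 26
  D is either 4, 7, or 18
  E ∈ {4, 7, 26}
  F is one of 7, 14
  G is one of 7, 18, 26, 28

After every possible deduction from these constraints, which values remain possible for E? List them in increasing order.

4, 26

The 7 variables together cover exactly {4, 7, 14, 18, 23, 26, 28} — 7 values for 7 variables — and 23 appears only in A's list, so A = 23.
The 6 still-open variables draw from only 6 values {4, 7, 14, 18, 26, 28}, so each is used; only G can be 28, hence G = 28.
Among the 5 still-open variables, 18 fits only D (and all 5 values in {4, 7, 14, 18, 26} must be used), so D = 18.
B and F share exactly the 2 values {7, 14}; by pigeonhole those values go to them, so strike 7, 14 from E.
No further eliminations apply; E can still be any of 4, 26.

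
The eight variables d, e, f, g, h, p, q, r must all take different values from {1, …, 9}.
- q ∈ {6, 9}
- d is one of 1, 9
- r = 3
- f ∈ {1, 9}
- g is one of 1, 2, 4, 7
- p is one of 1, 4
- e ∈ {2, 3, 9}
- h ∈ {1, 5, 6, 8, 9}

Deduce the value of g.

7

r must be 3 (only option left). Remove 3 from e.
d and f share exactly the 2 values {1, 9}; by pigeonhole those values go to them, so strike 1, 9 from e, g, h, p, q.
That leaves e = 2. Strike 2 from g.
That leaves p = 4. Eliminate 4 elsewhere: g.
So g = 7.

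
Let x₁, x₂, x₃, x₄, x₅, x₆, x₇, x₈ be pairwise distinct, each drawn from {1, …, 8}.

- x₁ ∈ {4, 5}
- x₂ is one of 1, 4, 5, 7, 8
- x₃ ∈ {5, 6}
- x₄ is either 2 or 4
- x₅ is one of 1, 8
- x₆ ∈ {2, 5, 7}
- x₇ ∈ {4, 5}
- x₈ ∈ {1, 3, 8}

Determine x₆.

The 8 variables draw from only 8 values {1, 2, 3, 4, 5, 6, 7, 8}, so each is used; only x₈ can be 3, hence x₈ = 3.
Among the 7 still-open variables, 6 fits only x₃ (and all 7 values in {1, 2, 4, 5, 6, 7, 8} must be used), so x₃ = 6.
The 2 variables x₁ and x₇ are confined to {4, 5}, which locks those values in; drop them from x₂, x₄, x₆.
x₄'s domain is down to {2}, so x₄ = 2. Remove 2 from x₆.
So x₆ = 7.

7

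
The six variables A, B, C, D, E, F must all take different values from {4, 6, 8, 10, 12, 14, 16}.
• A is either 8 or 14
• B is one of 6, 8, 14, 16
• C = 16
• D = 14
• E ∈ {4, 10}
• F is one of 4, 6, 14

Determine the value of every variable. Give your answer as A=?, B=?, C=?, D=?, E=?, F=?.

C's domain is down to {16}, so C = 16. So B can't be 16.
D has just one choice, so D = 14. So A, B, F can't be 14.
That leaves A = 8. So B can't be 8.
B's domain is down to {6}, so B = 6. So F can't be 6.
F's domain is down to {4}, so F = 4. Remove 4 from E.
E must be 10 (only option left).

A=8, B=6, C=16, D=14, E=10, F=4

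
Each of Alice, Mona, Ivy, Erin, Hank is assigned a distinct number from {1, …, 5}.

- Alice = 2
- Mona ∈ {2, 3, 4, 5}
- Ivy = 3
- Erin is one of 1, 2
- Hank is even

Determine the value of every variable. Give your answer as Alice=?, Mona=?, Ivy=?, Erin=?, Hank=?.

Alice's domain is down to {2}, so Alice = 2. Strike 2 from Mona, Erin, Hank.
That leaves Ivy = 3. Eliminate 3 elsewhere: Mona.
Erin's domain is down to {1}, so Erin = 1.
That leaves Hank = 4. Eliminate 4 elsewhere: Mona.
Mona has just one choice, so Mona = 5.

Alice=2, Mona=5, Ivy=3, Erin=1, Hank=4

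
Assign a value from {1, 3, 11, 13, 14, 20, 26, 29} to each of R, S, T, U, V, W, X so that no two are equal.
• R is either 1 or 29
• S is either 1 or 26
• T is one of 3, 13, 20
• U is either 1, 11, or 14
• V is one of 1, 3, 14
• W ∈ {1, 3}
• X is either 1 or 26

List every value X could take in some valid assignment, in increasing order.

S and X between them cover only {1, 26} — a naked pair. Remove those values from R, U, V, W.
R has just one choice, so R = 29.
That leaves W = 3. Strike 3 from T, V.
V must be 14 (only option left). Strike 14 from U.
U's domain is down to {11}, so U = 11.
No further eliminations apply; X can still be any of 1, 26.

1, 26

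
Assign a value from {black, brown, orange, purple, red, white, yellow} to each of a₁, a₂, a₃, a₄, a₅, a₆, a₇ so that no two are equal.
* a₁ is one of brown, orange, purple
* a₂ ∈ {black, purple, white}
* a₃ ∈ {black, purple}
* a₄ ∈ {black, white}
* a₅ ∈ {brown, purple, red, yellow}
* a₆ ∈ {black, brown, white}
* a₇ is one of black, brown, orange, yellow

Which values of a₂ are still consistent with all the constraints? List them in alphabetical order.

black, purple, white

Among the 7 variables, red fits only a₅ (and all 7 values in {black, brown, orange, purple, red, white, yellow} must be used), so a₅ = red.
Among the 6 still-open variables, yellow fits only a₇ (and all 6 values in {black, brown, orange, purple, white, yellow} must be used), so a₇ = yellow.
The 5 still-open variables together cover exactly {black, brown, orange, purple, white} — 5 values for 5 variables — and orange appears only in a₁'s list, so a₁ = orange.
The 4 still-open variables draw from only 4 values {black, brown, purple, white}, so each is used; only a₆ can be brown, hence a₆ = brown.
No further eliminations apply; a₂ can still be any of black, purple, white.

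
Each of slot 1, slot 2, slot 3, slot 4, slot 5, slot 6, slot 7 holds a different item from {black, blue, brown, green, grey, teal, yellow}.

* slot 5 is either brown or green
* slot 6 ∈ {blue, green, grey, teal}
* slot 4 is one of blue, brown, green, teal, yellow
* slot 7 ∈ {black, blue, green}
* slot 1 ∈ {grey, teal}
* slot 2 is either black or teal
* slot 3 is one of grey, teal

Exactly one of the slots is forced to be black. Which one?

Among the 7 variables, yellow fits only slot 4 (and all 7 values in {black, blue, brown, green, grey, teal, yellow} must be used), so slot 4 = yellow.
The 6 still-open variables draw from only 6 values {black, blue, brown, green, grey, teal}, so each is used; only slot 5 can be brown, hence slot 5 = brown.
slot 1 and slot 3 share exactly the 2 values {grey, teal}; by pigeonhole those values go to them, so strike grey, teal from slot 2, slot 6.
So black goes to slot 2.

slot 2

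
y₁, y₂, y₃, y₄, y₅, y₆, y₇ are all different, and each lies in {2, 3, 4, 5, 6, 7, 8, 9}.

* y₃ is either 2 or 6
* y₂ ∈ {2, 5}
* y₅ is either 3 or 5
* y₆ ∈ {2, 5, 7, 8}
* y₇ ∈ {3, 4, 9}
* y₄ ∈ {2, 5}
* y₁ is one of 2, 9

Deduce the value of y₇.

y₂ and y₄ share exactly the 2 values {2, 5}; by pigeonhole those values go to them, so strike 2, 5 from y₁, y₃, y₅, y₆.
y₁ must be 9 (only option left). So y₇ can't be 9.
y₃ must be 6 (only option left).
y₅ has just one choice, so y₅ = 3. Remove 3 from y₇.
So y₇ = 4.

4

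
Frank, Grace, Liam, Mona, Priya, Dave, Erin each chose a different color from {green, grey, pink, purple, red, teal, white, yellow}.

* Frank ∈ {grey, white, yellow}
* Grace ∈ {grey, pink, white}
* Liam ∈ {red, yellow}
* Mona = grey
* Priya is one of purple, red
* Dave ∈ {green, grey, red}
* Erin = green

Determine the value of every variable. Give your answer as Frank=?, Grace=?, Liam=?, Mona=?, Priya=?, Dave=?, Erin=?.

Frank=white, Grace=pink, Liam=yellow, Mona=grey, Priya=purple, Dave=red, Erin=green

Mona has just one choice, so Mona = grey. Eliminate grey elsewhere: Frank, Grace, Dave.
That leaves Erin = green. So Dave can't be green.
Dave must be red (only option left). Remove red from Liam, Priya.
Liam has just one choice, so Liam = yellow. Eliminate yellow elsewhere: Frank.
Priya has just one choice, so Priya = purple.
Frank has just one choice, so Frank = white. Eliminate white elsewhere: Grace.
That leaves Grace = pink.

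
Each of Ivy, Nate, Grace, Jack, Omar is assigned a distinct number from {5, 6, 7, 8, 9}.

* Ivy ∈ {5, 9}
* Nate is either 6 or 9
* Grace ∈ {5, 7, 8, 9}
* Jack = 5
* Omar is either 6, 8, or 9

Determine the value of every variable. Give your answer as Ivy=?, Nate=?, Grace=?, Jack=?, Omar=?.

Jack must be 5 (only option left). Eliminate 5 elsewhere: Ivy, Grace.
That leaves Ivy = 9. Eliminate 9 elsewhere: Nate, Grace, Omar.
That leaves Nate = 6. So Omar can't be 6.
Omar's domain is down to {8}, so Omar = 8. So Grace can't be 8.
Grace must be 7 (only option left).

Ivy=9, Nate=6, Grace=7, Jack=5, Omar=8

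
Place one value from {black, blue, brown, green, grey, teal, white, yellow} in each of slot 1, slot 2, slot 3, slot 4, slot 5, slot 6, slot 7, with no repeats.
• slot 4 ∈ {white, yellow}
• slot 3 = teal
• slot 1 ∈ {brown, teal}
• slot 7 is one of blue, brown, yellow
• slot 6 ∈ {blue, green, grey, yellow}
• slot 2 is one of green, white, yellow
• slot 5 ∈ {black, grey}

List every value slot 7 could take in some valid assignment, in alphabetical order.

slot 3 has just one choice, so slot 3 = teal. Remove teal from slot 1.
That leaves slot 1 = brown. Eliminate brown elsewhere: slot 7.
No further eliminations apply; slot 7 can still be any of blue, yellow.

blue, yellow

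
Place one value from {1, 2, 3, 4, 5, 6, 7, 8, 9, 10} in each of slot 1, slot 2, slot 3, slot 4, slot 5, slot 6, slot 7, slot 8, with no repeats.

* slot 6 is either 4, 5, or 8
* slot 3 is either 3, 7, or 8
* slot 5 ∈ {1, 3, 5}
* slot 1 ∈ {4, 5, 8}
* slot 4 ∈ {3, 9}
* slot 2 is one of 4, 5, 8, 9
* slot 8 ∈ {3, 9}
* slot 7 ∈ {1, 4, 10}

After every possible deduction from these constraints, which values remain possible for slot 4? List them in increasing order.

The 8 variables draw from only 8 values {1, 3, 4, 5, 7, 8, 9, 10}, so each is used; only slot 3 can be 7, hence slot 3 = 7.
Among the 7 still-open variables, 10 fits only slot 7 (and all 7 values in {1, 3, 4, 5, 8, 9, 10} must be used), so slot 7 = 10.
The 6 still-open variables draw from only 6 values {1, 3, 4, 5, 8, 9}, so each is used; only slot 5 can be 1, hence slot 5 = 1.
slot 4 and slot 8 between them cover only {3, 9} — a naked pair. Remove those values from slot 2.
No further eliminations apply; slot 4 can still be any of 3, 9.

3, 9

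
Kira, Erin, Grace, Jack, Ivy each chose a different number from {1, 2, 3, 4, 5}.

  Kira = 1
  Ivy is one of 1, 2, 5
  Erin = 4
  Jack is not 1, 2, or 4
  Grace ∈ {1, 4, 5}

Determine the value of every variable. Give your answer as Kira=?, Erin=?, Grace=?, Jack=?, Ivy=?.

Kira=1, Erin=4, Grace=5, Jack=3, Ivy=2

Kira has just one choice, so Kira = 1. Strike 1 from Grace, Ivy.
Erin must be 4 (only option left). Strike 4 from Grace.
Grace has just one choice, so Grace = 5. Remove 5 from Jack, Ivy.
Jack has just one choice, so Jack = 3.
Ivy must be 2 (only option left).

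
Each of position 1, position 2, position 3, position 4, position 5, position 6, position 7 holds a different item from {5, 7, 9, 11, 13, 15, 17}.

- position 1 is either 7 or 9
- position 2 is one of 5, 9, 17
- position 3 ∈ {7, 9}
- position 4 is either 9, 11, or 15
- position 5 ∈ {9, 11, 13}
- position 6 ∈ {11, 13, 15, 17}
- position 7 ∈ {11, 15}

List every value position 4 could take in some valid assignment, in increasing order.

The 7 variables together cover exactly {5, 7, 9, 11, 13, 15, 17} — 7 values for 7 variables — and 5 appears only in position 2's list, so position 2 = 5.
Among the 6 still-open variables, 17 fits only position 6 (and all 6 values in {7, 9, 11, 13, 15, 17} must be used), so position 6 = 17.
The 5 still-open variables together cover exactly {7, 9, 11, 13, 15} — 5 values for 5 variables — and 13 appears only in position 5's list, so position 5 = 13.
The 2 variables position 1 and position 3 are confined to {7, 9}, which locks those values in; drop them from position 4.
No further eliminations apply; position 4 can still be any of 11, 15.

11, 15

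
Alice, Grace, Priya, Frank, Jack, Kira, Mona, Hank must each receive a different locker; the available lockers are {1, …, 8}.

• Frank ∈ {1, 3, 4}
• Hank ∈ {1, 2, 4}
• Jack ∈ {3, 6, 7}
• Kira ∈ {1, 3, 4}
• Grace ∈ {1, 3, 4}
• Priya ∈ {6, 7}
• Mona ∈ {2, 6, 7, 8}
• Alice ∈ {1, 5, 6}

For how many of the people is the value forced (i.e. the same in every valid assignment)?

3

Among the 8 variables, 5 fits only Alice (and all 8 values in {1, 2, 3, 4, 5, 6, 7, 8} must be used), so Alice = 5.
The 7 still-open variables draw from only 7 values {1, 2, 3, 4, 6, 7, 8}, so each is used; only Mona can be 8, hence Mona = 8.
The 6 still-open variables draw from only 6 values {1, 2, 3, 4, 6, 7}, so each is used; only Hank can be 2, hence Hank = 2.
Grace, Frank, Kira share exactly the 3 values {1, 3, 4}; by pigeonhole those values go to them, so strike 1, 3, 4 from Jack.
Determined: Alice=5, Mona=8, Hank=2. The other people each still have more than one consistent value. That makes 3.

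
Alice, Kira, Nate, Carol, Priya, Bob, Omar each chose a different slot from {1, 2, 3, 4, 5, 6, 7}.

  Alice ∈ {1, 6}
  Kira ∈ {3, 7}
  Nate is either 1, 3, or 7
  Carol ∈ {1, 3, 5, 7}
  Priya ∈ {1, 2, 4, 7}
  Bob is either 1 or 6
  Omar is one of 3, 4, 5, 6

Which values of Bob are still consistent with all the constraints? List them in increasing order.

1, 6

Among the 7 variables, 2 fits only Priya (and all 7 values in {1, 2, 3, 4, 5, 6, 7} must be used), so Priya = 2.
The 6 still-open variables draw from only 6 values {1, 3, 4, 5, 6, 7}, so each is used; only Omar can be 4, hence Omar = 4.
The 5 still-open variables draw from only 5 values {1, 3, 5, 6, 7}, so each is used; only Carol can be 5, hence Carol = 5.
The 2 variables Alice and Bob are confined to {1, 6}, which locks those values in; drop them from Nate.
No further eliminations apply; Bob can still be any of 1, 6.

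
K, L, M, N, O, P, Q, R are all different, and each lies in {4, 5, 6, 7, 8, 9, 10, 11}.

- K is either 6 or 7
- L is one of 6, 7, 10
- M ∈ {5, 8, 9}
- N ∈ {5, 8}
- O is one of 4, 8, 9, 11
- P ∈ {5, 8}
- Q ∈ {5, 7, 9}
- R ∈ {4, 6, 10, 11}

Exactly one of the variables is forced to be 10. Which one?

L

The 2 variables N and P are confined to {5, 8}, which locks those values in; drop them from M, O, Q.
That leaves M = 9. Strike 9 from O, Q.
That leaves Q = 7. So K, L can't be 7.
K must be 6 (only option left). Eliminate 6 elsewhere: L, R.
So 10 goes to L.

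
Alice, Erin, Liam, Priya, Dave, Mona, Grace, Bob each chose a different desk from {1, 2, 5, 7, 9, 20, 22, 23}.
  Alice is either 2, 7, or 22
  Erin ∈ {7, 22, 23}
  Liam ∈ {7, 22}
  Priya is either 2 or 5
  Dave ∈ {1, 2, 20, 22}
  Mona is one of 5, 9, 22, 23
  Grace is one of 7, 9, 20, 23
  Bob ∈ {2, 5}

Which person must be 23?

Erin

The 8 variables together cover exactly {1, 2, 5, 7, 9, 20, 22, 23} — 8 values for 8 variables — and 1 appears only in Dave's list, so Dave = 1.
Among the 7 still-open variables, 20 fits only Grace (and all 7 values in {2, 5, 7, 9, 20, 22, 23} must be used), so Grace = 20.
The 6 still-open variables together cover exactly {2, 5, 7, 9, 22, 23} — 6 values for 6 variables — and 9 appears only in Mona's list, so Mona = 9.
The 5 still-open variables together cover exactly {2, 5, 7, 22, 23} — 5 values for 5 variables — and 23 appears only in Erin's list, so Erin = 23.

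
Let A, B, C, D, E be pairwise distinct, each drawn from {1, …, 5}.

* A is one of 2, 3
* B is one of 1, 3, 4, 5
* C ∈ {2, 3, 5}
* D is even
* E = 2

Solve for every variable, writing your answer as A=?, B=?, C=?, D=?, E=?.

E has just one choice, so E = 2. Remove 2 from A, C, D.
A must be 3 (only option left). Remove 3 from B, C.
C must be 5 (only option left). Remove 5 from B.
D has just one choice, so D = 4. Eliminate 4 elsewhere: B.
B's domain is down to {1}, so B = 1.

A=3, B=1, C=5, D=4, E=2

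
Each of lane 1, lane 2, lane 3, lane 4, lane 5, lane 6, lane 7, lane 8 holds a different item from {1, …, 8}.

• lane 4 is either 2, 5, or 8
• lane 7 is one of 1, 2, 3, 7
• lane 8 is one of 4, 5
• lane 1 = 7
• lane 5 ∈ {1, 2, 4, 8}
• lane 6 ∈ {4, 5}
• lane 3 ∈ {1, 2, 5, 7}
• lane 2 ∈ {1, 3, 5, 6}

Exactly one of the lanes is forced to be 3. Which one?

lane 7

lane 1 must be 7 (only option left). Strike 7 from lane 3, lane 7.
The 7 still-open variables draw from only 7 values {1, 2, 3, 4, 5, 6, 8}, so each is used; only lane 2 can be 6, hence lane 2 = 6.
The 6 still-open variables together cover exactly {1, 2, 3, 4, 5, 8} — 6 values for 6 variables — and 3 appears only in lane 7's list, so lane 7 = 3.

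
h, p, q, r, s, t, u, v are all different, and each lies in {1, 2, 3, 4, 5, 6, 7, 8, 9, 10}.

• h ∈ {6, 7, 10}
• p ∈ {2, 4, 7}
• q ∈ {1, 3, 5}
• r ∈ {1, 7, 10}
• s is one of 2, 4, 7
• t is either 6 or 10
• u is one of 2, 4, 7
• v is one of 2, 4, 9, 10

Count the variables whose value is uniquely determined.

2

p, s, u share exactly the 3 values {2, 4, 7}; by pigeonhole those values go to them, so strike 2, 4, 7 from h, r, v.
h and t between them cover only {6, 10} — a naked pair. Remove those values from r, v.
r must be 1 (only option left). Strike 1 from q.
That leaves v = 9.
Determined: r=1, v=9. The other variables each still have more than one consistent value. That makes 2.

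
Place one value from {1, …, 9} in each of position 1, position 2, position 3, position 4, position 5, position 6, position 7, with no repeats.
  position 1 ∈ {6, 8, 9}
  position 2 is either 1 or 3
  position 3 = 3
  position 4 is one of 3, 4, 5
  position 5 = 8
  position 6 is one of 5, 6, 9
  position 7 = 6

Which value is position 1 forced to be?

position 3's domain is down to {3}, so position 3 = 3. Eliminate 3 elsewhere: position 2, position 4.
position 5's domain is down to {8}, so position 5 = 8. So position 1 can't be 8.
position 7's domain is down to {6}, so position 7 = 6. Eliminate 6 elsewhere: position 1, position 6.
So position 1 = 9.

9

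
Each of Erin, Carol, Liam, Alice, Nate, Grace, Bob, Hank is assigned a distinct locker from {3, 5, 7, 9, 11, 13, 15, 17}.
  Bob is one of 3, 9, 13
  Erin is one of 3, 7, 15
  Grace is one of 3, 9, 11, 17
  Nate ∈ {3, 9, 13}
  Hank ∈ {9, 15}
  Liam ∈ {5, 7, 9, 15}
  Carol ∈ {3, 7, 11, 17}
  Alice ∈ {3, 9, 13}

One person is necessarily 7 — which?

Among the 8 variables, 5 fits only Liam (and all 8 values in {3, 5, 7, 9, 11, 13, 15, 17} must be used), so Liam = 5.
Alice, Nate, Bob between them cover only {3, 9, 13} — a naked triple. Remove those values from Erin, Carol, Grace, Hank.
That leaves Hank = 15. So Erin can't be 15.
So 7 goes to Erin.

Erin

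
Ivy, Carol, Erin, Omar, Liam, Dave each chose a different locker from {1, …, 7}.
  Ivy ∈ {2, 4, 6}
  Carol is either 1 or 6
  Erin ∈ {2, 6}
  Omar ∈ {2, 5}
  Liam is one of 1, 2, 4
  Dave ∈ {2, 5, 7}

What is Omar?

The 6 variables together cover exactly {1, 2, 4, 5, 6, 7} — 6 values for 6 variables — and 7 appears only in Dave's list, so Dave = 7.
The 5 still-open variables together cover exactly {1, 2, 4, 5, 6} — 5 values for 5 variables — and 5 appears only in Omar's list, so Omar = 5.

5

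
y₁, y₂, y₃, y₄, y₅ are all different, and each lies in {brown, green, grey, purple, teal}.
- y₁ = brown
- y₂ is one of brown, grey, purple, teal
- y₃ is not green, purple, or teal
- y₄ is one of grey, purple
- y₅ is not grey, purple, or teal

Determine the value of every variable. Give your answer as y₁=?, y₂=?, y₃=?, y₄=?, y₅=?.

y₁=brown, y₂=teal, y₃=grey, y₄=purple, y₅=green

y₁ has just one choice, so y₁ = brown. Eliminate brown elsewhere: y₂, y₃, y₅.
y₃'s domain is down to {grey}, so y₃ = grey. Eliminate grey elsewhere: y₂, y₄.
y₄'s domain is down to {purple}, so y₄ = purple. Strike purple from y₂.
y₅ has just one choice, so y₅ = green.
y₂ has just one choice, so y₂ = teal.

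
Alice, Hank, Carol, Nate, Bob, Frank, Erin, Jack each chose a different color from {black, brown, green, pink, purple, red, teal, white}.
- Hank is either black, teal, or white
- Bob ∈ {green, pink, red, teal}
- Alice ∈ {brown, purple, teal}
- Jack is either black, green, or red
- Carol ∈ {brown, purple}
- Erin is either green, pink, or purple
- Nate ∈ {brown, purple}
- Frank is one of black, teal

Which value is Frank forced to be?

The 8 variables together cover exactly {black, brown, green, pink, purple, red, teal, white} — 8 values for 8 variables — and white appears only in Hank's list, so Hank = white.
Carol and Nate between them cover only {brown, purple} — a naked pair. Remove those values from Alice, Erin.
Alice must be teal (only option left). Remove teal from Bob, Frank.
So Frank = black.

black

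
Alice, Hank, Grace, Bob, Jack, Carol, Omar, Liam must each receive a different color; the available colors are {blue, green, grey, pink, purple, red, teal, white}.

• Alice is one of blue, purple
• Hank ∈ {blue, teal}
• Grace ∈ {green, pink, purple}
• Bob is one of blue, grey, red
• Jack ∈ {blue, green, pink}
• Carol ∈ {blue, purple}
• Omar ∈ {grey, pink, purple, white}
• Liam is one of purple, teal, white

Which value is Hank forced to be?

Among the 8 variables, red fits only Bob (and all 8 values in {blue, green, grey, pink, purple, red, teal, white} must be used), so Bob = red.
The 7 still-open variables draw from only 7 values {blue, green, grey, pink, purple, teal, white}, so each is used; only Omar can be grey, hence Omar = grey.
The 6 still-open variables draw from only 6 values {blue, green, pink, purple, teal, white}, so each is used; only Liam can be white, hence Liam = white.
Among the 5 still-open variables, teal fits only Hank (and all 5 values in {blue, green, pink, purple, teal} must be used), so Hank = teal.

teal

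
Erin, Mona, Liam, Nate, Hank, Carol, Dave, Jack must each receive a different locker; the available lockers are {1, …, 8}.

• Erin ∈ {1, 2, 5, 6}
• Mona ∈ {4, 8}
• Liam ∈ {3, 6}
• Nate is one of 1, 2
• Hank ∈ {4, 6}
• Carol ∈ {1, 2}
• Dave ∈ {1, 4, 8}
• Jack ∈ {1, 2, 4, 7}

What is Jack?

Among the 8 variables, 3 fits only Liam (and all 8 values in {1, 2, 3, 4, 5, 6, 7, 8} must be used), so Liam = 3.
Among the 7 still-open variables, 5 fits only Erin (and all 7 values in {1, 2, 4, 5, 6, 7, 8} must be used), so Erin = 5.
Among the 6 still-open variables, 6 fits only Hank (and all 6 values in {1, 2, 4, 6, 7, 8} must be used), so Hank = 6.
The 5 still-open variables draw from only 5 values {1, 2, 4, 7, 8}, so each is used; only Jack can be 7, hence Jack = 7.

7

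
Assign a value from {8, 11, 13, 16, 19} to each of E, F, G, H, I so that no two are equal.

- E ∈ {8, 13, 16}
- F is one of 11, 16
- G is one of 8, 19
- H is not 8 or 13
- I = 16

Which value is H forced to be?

I's domain is down to {16}, so I = 16. So E, F, H can't be 16.
That leaves F = 11. So H can't be 11.
So H = 19.

19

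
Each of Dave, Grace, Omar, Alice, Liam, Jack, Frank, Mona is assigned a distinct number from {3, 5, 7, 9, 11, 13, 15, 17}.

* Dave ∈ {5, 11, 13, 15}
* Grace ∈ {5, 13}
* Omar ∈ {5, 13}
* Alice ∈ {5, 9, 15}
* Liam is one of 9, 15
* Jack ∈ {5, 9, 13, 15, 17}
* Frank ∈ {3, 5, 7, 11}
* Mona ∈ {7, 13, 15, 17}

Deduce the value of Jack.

17

The 8 variables together cover exactly {3, 5, 7, 9, 11, 13, 15, 17} — 8 values for 8 variables — and 3 appears only in Frank's list, so Frank = 3.
The 7 still-open variables together cover exactly {5, 7, 9, 11, 13, 15, 17} — 7 values for 7 variables — and 7 appears only in Mona's list, so Mona = 7.
The 6 still-open variables together cover exactly {5, 9, 11, 13, 15, 17} — 6 values for 6 variables — and 11 appears only in Dave's list, so Dave = 11.
Among the 5 still-open variables, 17 fits only Jack (and all 5 values in {5, 9, 13, 15, 17} must be used), so Jack = 17.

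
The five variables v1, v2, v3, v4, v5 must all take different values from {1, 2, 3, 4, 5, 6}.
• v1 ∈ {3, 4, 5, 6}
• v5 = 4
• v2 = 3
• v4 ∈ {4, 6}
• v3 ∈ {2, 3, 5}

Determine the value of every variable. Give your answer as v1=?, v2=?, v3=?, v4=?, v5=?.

v2 has just one choice, so v2 = 3. So v1, v3 can't be 3.
v5 has just one choice, so v5 = 4. Remove 4 from v1, v4.
v4's domain is down to {6}, so v4 = 6. Remove 6 from v1.
v1 must be 5 (only option left). Eliminate 5 elsewhere: v3.
v3 must be 2 (only option left).

v1=5, v2=3, v3=2, v4=6, v5=4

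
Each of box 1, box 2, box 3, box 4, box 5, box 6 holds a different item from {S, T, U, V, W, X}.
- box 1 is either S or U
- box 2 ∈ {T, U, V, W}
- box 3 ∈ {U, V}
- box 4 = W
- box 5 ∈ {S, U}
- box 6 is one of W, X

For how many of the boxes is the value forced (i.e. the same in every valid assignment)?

box 4 must be W (only option left). Eliminate W elsewhere: box 2, box 6.
That leaves box 6 = X.
The 4 still-open variables draw from only 4 values {S, T, U, V}, so each is used; only box 2 can be T, hence box 2 = T.
The 3 still-open variables draw from only 3 values {S, U, V}, so each is used; only box 3 can be V, hence box 3 = V.
Determined: box 2=T, box 3=V, box 4=W, box 6=X. The other boxes each still have more than one consistent value. That makes 4.

4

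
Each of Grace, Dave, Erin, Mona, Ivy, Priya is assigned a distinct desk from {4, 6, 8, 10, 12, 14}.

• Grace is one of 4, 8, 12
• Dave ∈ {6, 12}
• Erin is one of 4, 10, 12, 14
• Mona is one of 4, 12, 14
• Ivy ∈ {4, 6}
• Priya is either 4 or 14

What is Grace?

8

Among the 6 variables, 8 fits only Grace (and all 6 values in {4, 6, 8, 10, 12, 14} must be used), so Grace = 8.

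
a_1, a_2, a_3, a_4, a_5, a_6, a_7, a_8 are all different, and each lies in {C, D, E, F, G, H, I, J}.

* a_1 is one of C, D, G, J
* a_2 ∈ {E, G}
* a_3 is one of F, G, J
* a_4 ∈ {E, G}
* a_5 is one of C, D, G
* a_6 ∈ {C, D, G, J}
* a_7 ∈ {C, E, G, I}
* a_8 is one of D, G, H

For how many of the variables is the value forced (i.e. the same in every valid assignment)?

3

The 8 variables draw from only 8 values {C, D, E, F, G, H, I, J}, so each is used; only a_3 can be F, hence a_3 = F.
The 7 still-open variables together cover exactly {C, D, E, G, H, I, J} — 7 values for 7 variables — and H appears only in a_8's list, so a_8 = H.
Among the 6 still-open variables, I fits only a_7 (and all 6 values in {C, D, E, G, I, J} must be used), so a_7 = I.
a_2 and a_4 between them cover only {E, G} — a naked pair. Remove those values from a_1, a_5, a_6.
Determined: a_3=F, a_7=I, a_8=H. The other variables each still have more than one consistent value. That makes 3.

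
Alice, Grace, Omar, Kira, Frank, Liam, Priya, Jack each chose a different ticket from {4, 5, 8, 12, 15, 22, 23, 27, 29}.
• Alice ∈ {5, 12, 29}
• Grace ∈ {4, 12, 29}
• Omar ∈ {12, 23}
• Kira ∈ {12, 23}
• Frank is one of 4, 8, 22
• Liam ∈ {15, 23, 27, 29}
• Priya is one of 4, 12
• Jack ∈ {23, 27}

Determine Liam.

15

Omar and Kira share exactly the 2 values {12, 23}; by pigeonhole those values go to them, so strike 12, 23 from Alice, Grace, Liam, Priya, Jack.
Priya must be 4 (only option left). Strike 4 from Grace, Frank.
Jack has just one choice, so Jack = 27. Strike 27 from Liam.
Grace's domain is down to {29}, so Grace = 29. Strike 29 from Alice, Liam.
So Liam = 15.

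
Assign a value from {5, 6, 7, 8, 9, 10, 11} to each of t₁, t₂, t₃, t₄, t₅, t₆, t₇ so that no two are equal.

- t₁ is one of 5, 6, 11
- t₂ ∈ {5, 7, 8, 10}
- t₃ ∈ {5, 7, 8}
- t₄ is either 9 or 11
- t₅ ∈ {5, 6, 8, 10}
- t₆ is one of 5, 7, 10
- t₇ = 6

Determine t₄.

t₇ must be 6 (only option left). Strike 6 from t₁, t₅.
Among the 6 still-open variables, 9 fits only t₄ (and all 6 values in {5, 7, 8, 9, 10, 11} must be used), so t₄ = 9.

9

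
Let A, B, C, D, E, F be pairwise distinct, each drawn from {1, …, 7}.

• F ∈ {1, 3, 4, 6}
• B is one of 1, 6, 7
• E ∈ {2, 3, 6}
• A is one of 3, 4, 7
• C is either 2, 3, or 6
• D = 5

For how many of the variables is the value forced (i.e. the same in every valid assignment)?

D must be 5 (only option left).
Determined: D=5. The other variables each still have more than one consistent value. That makes 1.

1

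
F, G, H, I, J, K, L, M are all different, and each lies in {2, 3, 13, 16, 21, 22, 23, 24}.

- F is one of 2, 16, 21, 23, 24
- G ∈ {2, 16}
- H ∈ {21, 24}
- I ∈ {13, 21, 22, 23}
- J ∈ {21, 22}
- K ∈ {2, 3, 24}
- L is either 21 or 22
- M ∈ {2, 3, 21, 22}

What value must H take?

24

The 8 variables together cover exactly {2, 3, 13, 16, 21, 22, 23, 24} — 8 values for 8 variables — and 13 appears only in I's list, so I = 13.
Among the 7 still-open variables, 23 fits only F (and all 7 values in {2, 3, 16, 21, 22, 23, 24} must be used), so F = 23.
Among the 6 still-open variables, 16 fits only G (and all 6 values in {2, 3, 16, 21, 22, 24} must be used), so G = 16.
The 2 variables J and L are confined to {21, 22}, which locks those values in; drop them from H, M.
So H = 24.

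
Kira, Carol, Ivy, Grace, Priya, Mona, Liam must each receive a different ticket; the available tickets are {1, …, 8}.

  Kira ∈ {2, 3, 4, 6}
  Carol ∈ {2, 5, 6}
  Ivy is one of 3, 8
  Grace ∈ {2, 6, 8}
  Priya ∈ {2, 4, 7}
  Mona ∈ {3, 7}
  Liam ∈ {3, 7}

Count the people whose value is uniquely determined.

2

The 7 variables draw from only 7 values {2, 3, 4, 5, 6, 7, 8}, so each is used; only Carol can be 5, hence Carol = 5.
Mona and Liam between them cover only {3, 7} — a naked pair. Remove those values from Kira, Ivy, Priya.
Ivy's domain is down to {8}, so Ivy = 8. Strike 8 from Grace.
Determined: Carol=5, Ivy=8. The other people each still have more than one consistent value. That makes 2.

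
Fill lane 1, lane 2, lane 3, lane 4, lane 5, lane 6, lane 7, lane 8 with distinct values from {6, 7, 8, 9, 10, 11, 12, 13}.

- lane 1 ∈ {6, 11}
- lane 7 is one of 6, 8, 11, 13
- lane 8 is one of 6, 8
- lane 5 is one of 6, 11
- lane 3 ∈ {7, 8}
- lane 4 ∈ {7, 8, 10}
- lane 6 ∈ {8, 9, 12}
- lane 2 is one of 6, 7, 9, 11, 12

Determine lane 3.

The 8 variables together cover exactly {6, 7, 8, 9, 10, 11, 12, 13} — 8 values for 8 variables — and 10 appears only in lane 4's list, so lane 4 = 10.
The 7 still-open variables together cover exactly {6, 7, 8, 9, 11, 12, 13} — 7 values for 7 variables — and 13 appears only in lane 7's list, so lane 7 = 13.
lane 1 and lane 5 share exactly the 2 values {6, 11}; by pigeonhole those values go to them, so strike 6, 11 from lane 2, lane 8.
That leaves lane 8 = 8. Remove 8 from lane 3, lane 6.
So lane 3 = 7.

7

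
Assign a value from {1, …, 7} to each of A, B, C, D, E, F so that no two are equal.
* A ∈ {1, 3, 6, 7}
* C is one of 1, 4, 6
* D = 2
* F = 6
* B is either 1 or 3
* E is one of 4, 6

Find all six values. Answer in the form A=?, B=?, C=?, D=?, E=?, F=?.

D's domain is down to {2}, so D = 2.
F must be 6 (only option left). Strike 6 from A, C, E.
E's domain is down to {4}, so E = 4. So C can't be 4.
That leaves C = 1. Remove 1 from A, B.
B's domain is down to {3}, so B = 3. Strike 3 from A.
A has just one choice, so A = 7.

A=7, B=3, C=1, D=2, E=4, F=6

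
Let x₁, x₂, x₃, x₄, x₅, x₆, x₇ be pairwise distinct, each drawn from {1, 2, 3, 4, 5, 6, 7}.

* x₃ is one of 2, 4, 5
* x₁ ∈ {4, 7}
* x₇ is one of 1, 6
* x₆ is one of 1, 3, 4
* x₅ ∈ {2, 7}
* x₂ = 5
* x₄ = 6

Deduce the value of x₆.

3

x₂'s domain is down to {5}, so x₂ = 5. Eliminate 5 elsewhere: x₃.
x₄'s domain is down to {6}, so x₄ = 6. So x₇ can't be 6.
That leaves x₇ = 1. So x₆ can't be 1.
Among the 4 still-open variables, 3 fits only x₆ (and all 4 values in {2, 3, 4, 7} must be used), so x₆ = 3.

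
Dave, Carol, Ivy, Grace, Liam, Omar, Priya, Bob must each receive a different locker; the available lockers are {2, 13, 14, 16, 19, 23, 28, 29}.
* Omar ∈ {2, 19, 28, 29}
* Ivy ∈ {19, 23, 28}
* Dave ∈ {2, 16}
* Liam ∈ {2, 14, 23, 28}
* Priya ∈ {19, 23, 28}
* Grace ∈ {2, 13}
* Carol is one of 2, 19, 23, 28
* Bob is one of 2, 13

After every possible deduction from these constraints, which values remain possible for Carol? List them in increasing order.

Among the 8 variables, 14 fits only Liam (and all 8 values in {2, 13, 14, 16, 19, 23, 28, 29} must be used), so Liam = 14.
Among the 7 still-open variables, 16 fits only Dave (and all 7 values in {2, 13, 16, 19, 23, 28, 29} must be used), so Dave = 16.
The 6 still-open variables together cover exactly {2, 13, 19, 23, 28, 29} — 6 values for 6 variables — and 29 appears only in Omar's list, so Omar = 29.
Grace and Bob between them cover only {2, 13} — a naked pair. Remove those values from Carol.
No further eliminations apply; Carol can still be any of 19, 23, 28.

19, 23, 28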